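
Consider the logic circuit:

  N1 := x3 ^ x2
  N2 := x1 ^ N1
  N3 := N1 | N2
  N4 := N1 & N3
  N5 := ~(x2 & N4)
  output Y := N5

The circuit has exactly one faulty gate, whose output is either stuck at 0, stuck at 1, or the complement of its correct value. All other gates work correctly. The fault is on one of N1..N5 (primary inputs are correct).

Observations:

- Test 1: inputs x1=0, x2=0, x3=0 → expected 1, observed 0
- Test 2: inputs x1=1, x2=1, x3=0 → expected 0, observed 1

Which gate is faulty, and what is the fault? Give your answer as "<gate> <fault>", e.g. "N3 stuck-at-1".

N5 inverted output

Fault-free values for test 1 (x1=0, x2=0, x3=0): N1=0, N2=0, N3=0, N4=0, N5=1, giving Y=1. Observed 0.
Test 1: faults giving observed 0 are {N5 stuck-at-0, N5 inverted output}.
Test 2 (x1=1, x2=1, x3=0): fault-free N1=1, N2=0, N3=1, N4=1, N5=0 → 0; observed 1. Eliminates N5 stuck-at-0.
Only N5 inverted output is consistent with every test.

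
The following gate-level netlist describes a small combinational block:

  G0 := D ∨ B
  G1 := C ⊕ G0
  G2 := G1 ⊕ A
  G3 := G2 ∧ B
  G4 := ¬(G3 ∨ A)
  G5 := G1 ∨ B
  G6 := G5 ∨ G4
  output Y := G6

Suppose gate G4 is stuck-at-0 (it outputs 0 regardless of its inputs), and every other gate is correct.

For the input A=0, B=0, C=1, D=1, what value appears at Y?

Propagate with G4 forced: G0=1, G1=0, G2=0, G3=0, G4=0 [stuck-at-0], G5=0, G6=0.
So Y = 0. (Without the fault it would be 1.)

0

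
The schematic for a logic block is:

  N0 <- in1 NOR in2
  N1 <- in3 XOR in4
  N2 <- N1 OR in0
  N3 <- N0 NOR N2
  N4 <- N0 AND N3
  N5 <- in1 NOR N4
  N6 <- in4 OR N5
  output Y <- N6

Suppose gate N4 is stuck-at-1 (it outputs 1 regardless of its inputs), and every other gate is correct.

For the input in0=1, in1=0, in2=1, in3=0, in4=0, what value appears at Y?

Propagate with N4 forced: N0=0, N1=0, N2=1, N3=0, N4=1 [stuck-at-1], N5=0, N6=0.
So Y = 0. (Without the fault it would be 1.)

0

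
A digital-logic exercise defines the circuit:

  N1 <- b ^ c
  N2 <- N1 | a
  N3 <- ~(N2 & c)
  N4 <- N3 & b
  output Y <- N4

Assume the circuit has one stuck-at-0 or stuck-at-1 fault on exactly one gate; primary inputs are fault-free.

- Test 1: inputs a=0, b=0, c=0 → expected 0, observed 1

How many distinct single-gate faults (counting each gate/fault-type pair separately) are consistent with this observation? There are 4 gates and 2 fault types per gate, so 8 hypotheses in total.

1

Fault-free: N1=0, N2=0, N3=1, N4=0 → 0. Observed 1.
  N1 stuck-at-0: output 0 ✗
  N1 stuck-at-1: output 0 ✗
  N2 stuck-at-0: output 0 ✗
  N2 stuck-at-1: output 0 ✗
  N3 stuck-at-0: output 0 ✗
  N3 stuck-at-1: output 0 ✗
  N4 stuck-at-0: output 0 ✗
  N4 stuck-at-1: output 1 ✓
Consistent faults: {N4 stuck-at-1} — 1 in all.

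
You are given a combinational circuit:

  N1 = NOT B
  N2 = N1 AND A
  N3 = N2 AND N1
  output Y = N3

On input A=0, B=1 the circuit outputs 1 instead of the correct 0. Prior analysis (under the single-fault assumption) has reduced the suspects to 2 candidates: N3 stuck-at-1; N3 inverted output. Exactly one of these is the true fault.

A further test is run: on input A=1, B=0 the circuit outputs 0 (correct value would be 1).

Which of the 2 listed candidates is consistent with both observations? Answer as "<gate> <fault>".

Evaluate each candidate on input A=1, B=0:
  N3 stuck-at-1: N1=1, N2=1, N3=1 [stuck-at-1] → 1 — eliminated
  N3 inverted output: N1=1, N2=1, N3=0 [inverted output] → 0 — matches
Only N3 inverted output reproduces the observed 0.

N3 inverted output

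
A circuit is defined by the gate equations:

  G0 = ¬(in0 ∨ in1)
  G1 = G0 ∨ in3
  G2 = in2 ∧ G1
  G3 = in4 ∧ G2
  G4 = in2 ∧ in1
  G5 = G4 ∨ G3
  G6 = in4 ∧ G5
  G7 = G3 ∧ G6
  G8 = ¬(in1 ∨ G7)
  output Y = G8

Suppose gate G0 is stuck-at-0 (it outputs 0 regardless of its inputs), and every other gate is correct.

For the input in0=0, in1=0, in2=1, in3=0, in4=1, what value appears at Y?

Propagate with G0 forced: G0=0 [stuck-at-0], G1=0, G2=0, G3=0, G4=0, G5=0, G6=0, G7=0, G8=1.
So Y = 1. (Without the fault it would be 0.)

1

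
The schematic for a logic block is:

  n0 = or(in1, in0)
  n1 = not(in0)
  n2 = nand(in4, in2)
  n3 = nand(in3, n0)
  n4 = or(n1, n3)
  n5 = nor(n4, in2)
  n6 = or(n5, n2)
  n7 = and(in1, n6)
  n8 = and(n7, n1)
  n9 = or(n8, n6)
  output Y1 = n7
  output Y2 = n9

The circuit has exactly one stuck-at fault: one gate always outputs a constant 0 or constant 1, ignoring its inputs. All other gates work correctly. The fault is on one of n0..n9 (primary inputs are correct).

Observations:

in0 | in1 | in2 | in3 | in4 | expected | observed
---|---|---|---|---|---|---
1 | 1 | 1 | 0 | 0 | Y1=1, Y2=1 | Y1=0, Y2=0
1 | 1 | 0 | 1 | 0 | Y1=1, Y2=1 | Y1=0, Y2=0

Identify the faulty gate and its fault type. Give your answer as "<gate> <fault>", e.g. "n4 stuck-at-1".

n6 stuck-at-0

Fault-free values for test 1 (in0=1, in1=1, in2=1, in3=0, in4=0): n0=1, n1=0, n2=1, n3=1, n4=1, n5=0, n6=1, n7=1, n8=0, n9=1, giving Y1=1, Y2=1. Observed Y1=0, Y2=0.
Test 1: faults giving observed Y1=0, Y2=0 are {n2 stuck-at-0, n6 stuck-at-0}.
Test 2 (in0=1, in1=1, in2=0, in3=1, in4=0): fault-free n0=1, n1=0, n2=1, n3=0, n4=0, n5=1, n6=1, n7=1, n8=0, n9=1 → Y1=1, Y2=1; observed Y1=0, Y2=0. Eliminates n2 stuck-at-0.
Only n6 stuck-at-0 is consistent with every test.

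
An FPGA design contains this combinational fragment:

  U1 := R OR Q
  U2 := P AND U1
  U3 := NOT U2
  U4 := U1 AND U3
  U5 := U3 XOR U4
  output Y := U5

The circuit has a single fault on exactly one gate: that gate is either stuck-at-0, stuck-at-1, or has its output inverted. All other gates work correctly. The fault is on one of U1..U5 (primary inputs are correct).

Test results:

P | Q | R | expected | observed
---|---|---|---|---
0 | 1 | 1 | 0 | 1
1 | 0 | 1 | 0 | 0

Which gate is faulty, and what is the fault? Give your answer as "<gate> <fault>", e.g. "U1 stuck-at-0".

U4 stuck-at-0

Fault-free values for test 1 (P=0, Q=1, R=1): U1=1, U2=0, U3=1, U4=1, U5=0, giving Y=0. Observed 1.
Test 1: faults giving observed 1 are {U1 stuck-at-0, U1 inverted output, U4 stuck-at-0, U4 inverted output, U5 stuck-at-1, U5 inverted output}.
Test 2 (P=1, Q=0, R=1): fault-free U1=1, U2=1, U3=0, U4=0, U5=0 → 0; observed 0. Eliminates U1 stuck-at-0, U1 inverted output, U4 inverted output, U5 stuck-at-1, U5 inverted output.
Only U4 stuck-at-0 is consistent with every test.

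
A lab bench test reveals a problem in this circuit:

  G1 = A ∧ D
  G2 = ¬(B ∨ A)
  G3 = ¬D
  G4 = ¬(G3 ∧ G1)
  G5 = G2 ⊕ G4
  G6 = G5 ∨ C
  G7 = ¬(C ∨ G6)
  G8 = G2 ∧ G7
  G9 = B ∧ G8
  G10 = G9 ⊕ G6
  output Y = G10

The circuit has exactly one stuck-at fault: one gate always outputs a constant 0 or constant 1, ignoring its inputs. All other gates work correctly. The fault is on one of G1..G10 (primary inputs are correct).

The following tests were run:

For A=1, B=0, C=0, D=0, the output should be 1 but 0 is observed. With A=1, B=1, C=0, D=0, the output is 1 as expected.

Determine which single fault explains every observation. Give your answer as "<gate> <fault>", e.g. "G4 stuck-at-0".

Fault-free values for test 1 (A=1, B=0, C=0, D=0): G1=0, G2=0, G3=1, G4=1, G5=1, G6=1, G7=0, G8=0, G9=0, G10=1, giving Y=1. Observed 0.
Test 1: faults giving observed 0 are {G1 stuck-at-1, G2 stuck-at-1, G4 stuck-at-0, G5 stuck-at-0, G6 stuck-at-0, G9 stuck-at-1, G10 stuck-at-0}.
Test 2 (A=1, B=1, C=0, D=0): fault-free G1=0, G2=0, G3=1, G4=1, G5=1, G6=1, G7=0, G8=0, G9=0, G10=1 → 1; observed 1. Eliminates G1 stuck-at-1, G4 stuck-at-0, G5 stuck-at-0, G6 stuck-at-0, G9 stuck-at-1, G10 stuck-at-0.
Only G2 stuck-at-1 is consistent with every test.

G2 stuck-at-1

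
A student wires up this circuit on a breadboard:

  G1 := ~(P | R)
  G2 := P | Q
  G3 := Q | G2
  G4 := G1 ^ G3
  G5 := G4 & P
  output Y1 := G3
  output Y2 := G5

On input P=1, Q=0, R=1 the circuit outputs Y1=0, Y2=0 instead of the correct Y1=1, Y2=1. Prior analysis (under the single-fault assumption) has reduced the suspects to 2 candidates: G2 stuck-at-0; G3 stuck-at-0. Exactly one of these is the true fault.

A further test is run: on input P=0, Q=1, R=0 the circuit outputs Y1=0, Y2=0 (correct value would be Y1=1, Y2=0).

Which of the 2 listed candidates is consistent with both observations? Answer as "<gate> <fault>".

Evaluate each candidate on input P=0, Q=1, R=0:
  G2 stuck-at-0: G1=1, G2=0 [stuck-at-0], G3=1, G4=0, G5=0 → Y1=1, Y2=0 — eliminated
  G3 stuck-at-0: G1=1, G2=1, G3=0 [stuck-at-0], G4=1, G5=0 → Y1=0, Y2=0 — matches
Only G3 stuck-at-0 reproduces the observed Y1=0, Y2=0.

G3 stuck-at-0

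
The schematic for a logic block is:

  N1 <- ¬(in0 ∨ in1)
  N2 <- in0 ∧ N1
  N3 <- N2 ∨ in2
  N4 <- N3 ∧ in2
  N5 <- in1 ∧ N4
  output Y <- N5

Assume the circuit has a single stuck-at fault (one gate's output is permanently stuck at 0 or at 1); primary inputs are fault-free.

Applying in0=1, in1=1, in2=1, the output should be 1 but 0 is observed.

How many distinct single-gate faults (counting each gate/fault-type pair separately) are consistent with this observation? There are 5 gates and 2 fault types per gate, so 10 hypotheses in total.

Fault-free: N1=0, N2=0, N3=1, N4=1, N5=1 → 1. Observed 0.
  N1 stuck-at-0: output 1 ✗
  N1 stuck-at-1: output 1 ✗
  N2 stuck-at-0: output 1 ✗
  N2 stuck-at-1: output 1 ✗
  N3 stuck-at-0: output 0 ✓
  N3 stuck-at-1: output 1 ✗
  N4 stuck-at-0: output 0 ✓
  N4 stuck-at-1: output 1 ✗
  N5 stuck-at-0: output 0 ✓
  N5 stuck-at-1: output 1 ✗
Consistent faults: {N3 stuck-at-0, N4 stuck-at-0, N5 stuck-at-0} — 3 in all.

3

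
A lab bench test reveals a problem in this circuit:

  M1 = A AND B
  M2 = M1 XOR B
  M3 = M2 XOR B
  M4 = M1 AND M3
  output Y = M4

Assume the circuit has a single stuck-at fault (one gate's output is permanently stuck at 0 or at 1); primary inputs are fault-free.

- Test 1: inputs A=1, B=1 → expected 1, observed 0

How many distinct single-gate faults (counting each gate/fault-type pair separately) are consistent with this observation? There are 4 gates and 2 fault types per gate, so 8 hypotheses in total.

Fault-free: M1=1, M2=0, M3=1, M4=1 → 1. Observed 0.
  M1 stuck-at-0: output 0 ✓
  M1 stuck-at-1: output 1 ✗
  M2 stuck-at-0: output 1 ✗
  M2 stuck-at-1: output 0 ✓
  M3 stuck-at-0: output 0 ✓
  M3 stuck-at-1: output 1 ✗
  M4 stuck-at-0: output 0 ✓
  M4 stuck-at-1: output 1 ✗
Consistent faults: {M1 stuck-at-0, M2 stuck-at-1, M3 stuck-at-0, M4 stuck-at-0} — 4 in all.

4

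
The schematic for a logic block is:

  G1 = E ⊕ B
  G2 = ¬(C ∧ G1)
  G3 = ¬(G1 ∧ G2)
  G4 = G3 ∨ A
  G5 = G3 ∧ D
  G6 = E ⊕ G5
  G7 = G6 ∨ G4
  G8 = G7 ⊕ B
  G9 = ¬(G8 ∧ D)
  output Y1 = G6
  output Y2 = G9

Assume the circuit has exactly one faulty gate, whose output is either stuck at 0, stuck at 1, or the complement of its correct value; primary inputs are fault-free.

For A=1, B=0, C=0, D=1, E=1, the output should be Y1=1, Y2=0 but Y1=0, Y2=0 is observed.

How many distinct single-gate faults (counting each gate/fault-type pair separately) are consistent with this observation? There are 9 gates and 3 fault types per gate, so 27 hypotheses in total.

Fault-free: G1=1, G2=1, G3=0, G4=1, G5=0, G6=1, G7=1, G8=1, G9=0 → Y1=1, Y2=0. Observed Y1=0, Y2=0.
  G1: stuck-at-0, inverted output ✓; others ✗
  G2: stuck-at-0, inverted output ✓; others ✗
  G3: stuck-at-1, inverted output ✓; others ✗
  G4: none of the 3 fault types match ✗
  G5: stuck-at-1, inverted output ✓; others ✗
  G6: stuck-at-0, inverted output ✓; others ✗
  G7: none of the 3 fault types match ✗
  G8: none of the 3 fault types match ✗
  G9: none of the 3 fault types match ✗
Consistent faults: {G1 stuck-at-0, G1 inverted output, G2 stuck-at-0, G2 inverted output, G3 stuck-at-1, G3 inverted output, G5 stuck-at-1, G5 inverted output, G6 stuck-at-0, G6 inverted output} — 10 in all.

10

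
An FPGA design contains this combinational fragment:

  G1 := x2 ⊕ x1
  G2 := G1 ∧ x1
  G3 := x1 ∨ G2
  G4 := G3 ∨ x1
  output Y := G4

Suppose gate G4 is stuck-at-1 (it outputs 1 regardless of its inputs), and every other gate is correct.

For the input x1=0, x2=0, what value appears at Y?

1

Propagate with G4 forced: G1=0, G2=0, G3=0, G4=1 [stuck-at-1].
So Y = 1. (Without the fault it would be 0.)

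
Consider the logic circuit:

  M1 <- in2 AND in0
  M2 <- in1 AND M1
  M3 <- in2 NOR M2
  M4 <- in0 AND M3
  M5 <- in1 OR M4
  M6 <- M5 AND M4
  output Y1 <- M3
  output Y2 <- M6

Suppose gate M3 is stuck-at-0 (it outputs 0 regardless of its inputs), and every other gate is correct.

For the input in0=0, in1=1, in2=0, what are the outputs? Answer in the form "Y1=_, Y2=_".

Y1=0, Y2=0

Propagate with M3 forced: M1=0, M2=0, M3=0 [stuck-at-0], M4=0, M5=1, M6=0.
So the outputs are Y1=0, Y2=0. (Without the fault they would be Y1=1, Y2=0.)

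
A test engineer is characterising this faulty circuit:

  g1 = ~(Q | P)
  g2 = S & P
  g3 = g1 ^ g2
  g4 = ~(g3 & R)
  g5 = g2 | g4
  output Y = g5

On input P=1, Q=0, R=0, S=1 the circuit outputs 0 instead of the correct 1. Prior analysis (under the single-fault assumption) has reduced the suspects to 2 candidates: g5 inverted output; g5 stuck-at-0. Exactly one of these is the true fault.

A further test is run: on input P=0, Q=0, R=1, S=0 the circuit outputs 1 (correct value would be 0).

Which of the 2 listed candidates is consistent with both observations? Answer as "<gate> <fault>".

g5 inverted output

Evaluate each candidate on input P=0, Q=0, R=1, S=0:
  g5 inverted output: g1=1, g2=0, g3=1, g4=0, g5=1 [inverted output] → 1 — matches
  g5 stuck-at-0: g1=1, g2=0, g3=1, g4=0, g5=0 [stuck-at-0] → 0 — eliminated
Only g5 inverted output reproduces the observed 1.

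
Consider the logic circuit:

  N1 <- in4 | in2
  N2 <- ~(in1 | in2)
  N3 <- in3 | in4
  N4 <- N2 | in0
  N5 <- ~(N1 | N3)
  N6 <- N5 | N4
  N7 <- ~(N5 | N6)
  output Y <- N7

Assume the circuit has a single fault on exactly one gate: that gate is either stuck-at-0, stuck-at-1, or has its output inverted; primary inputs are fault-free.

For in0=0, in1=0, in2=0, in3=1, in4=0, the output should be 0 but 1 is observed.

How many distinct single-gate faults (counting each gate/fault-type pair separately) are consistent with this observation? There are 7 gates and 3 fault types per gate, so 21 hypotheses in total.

Fault-free: N1=0, N2=1, N3=1, N4=1, N5=0, N6=1, N7=0 → 0. Observed 1.
  N1: none of the 3 fault types match ✗
  N2: stuck-at-0, inverted output ✓; others ✗
  N3: none of the 3 fault types match ✗
  N4: stuck-at-0, inverted output ✓; others ✗
  N5: none of the 3 fault types match ✗
  N6: stuck-at-0, inverted output ✓; others ✗
  N7: stuck-at-1, inverted output ✓; others ✗
Consistent faults: {N2 stuck-at-0, N2 inverted output, N4 stuck-at-0, N4 inverted output, N6 stuck-at-0, N6 inverted output, N7 stuck-at-1, N7 inverted output} — 8 in all.

8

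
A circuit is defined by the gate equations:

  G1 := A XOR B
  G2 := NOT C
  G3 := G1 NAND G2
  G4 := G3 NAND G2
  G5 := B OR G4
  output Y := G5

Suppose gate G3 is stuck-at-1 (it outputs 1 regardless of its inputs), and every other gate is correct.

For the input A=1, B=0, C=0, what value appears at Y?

Propagate with G3 forced: G1=1, G2=1, G3=1 [stuck-at-1], G4=0, G5=0.
So Y = 0. (Without the fault it would be 1.)

0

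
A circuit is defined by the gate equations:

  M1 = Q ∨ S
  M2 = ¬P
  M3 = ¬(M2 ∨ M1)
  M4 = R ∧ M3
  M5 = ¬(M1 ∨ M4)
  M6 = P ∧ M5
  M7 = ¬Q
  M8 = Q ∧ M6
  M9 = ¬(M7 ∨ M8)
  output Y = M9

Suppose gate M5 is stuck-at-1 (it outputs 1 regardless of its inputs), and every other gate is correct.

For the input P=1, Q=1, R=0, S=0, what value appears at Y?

0

Propagate with M5 forced: M1=1, M2=0, M3=0, M4=0, M5=1 [stuck-at-1], M6=1, M7=0, M8=1, M9=0.
So Y = 0. (Without the fault it would be 1.)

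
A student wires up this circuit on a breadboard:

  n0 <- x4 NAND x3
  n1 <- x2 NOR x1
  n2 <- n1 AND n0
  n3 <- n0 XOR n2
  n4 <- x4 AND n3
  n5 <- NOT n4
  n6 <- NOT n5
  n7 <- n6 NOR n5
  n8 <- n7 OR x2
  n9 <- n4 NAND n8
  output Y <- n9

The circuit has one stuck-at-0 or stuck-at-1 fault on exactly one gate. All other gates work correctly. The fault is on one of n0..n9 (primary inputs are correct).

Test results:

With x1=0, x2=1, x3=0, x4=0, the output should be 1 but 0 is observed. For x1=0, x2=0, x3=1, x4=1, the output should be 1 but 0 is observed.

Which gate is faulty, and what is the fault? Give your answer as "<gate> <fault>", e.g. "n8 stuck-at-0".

Fault-free values for test 1 (x1=0, x2=1, x3=0, x4=0): n0=1, n1=0, n2=0, n3=1, n4=0, n5=1, n6=0, n7=0, n8=1, n9=1, giving Y=1. Observed 0.
Test 1: faults giving observed 0 are {n4 stuck-at-1, n9 stuck-at-0}.
Test 2 (x1=0, x2=0, x3=1, x4=1): fault-free n0=0, n1=1, n2=0, n3=0, n4=0, n5=1, n6=0, n7=0, n8=0, n9=1 → 1; observed 0. Eliminates n4 stuck-at-1.
Only n9 stuck-at-0 is consistent with every test.

n9 stuck-at-0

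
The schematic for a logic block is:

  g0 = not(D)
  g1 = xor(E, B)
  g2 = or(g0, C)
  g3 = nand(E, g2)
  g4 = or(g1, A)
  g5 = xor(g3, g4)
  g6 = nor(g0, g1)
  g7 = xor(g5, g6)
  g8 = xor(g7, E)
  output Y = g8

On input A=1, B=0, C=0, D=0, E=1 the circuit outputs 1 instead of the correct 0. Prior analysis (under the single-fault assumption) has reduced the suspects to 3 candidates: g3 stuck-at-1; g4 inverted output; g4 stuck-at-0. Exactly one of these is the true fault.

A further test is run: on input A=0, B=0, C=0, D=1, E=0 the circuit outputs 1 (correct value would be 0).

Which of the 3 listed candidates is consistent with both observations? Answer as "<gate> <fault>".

Evaluate each candidate on input A=0, B=0, C=0, D=1, E=0:
  g3 stuck-at-1: g0=0, g1=0, g2=0, g3=1 [stuck-at-1], g4=0, g5=1, g6=1, g7=0, g8=0 → 0 — eliminated
  g4 inverted output: g0=0, g1=0, g2=0, g3=1, g4=1 [inverted output], g5=0, g6=1, g7=1, g8=1 → 1 — matches
  g4 stuck-at-0: g0=0, g1=0, g2=0, g3=1, g4=0 [stuck-at-0], g5=1, g6=1, g7=0, g8=0 → 0 — eliminated
Only g4 inverted output reproduces the observed 1.

g4 inverted output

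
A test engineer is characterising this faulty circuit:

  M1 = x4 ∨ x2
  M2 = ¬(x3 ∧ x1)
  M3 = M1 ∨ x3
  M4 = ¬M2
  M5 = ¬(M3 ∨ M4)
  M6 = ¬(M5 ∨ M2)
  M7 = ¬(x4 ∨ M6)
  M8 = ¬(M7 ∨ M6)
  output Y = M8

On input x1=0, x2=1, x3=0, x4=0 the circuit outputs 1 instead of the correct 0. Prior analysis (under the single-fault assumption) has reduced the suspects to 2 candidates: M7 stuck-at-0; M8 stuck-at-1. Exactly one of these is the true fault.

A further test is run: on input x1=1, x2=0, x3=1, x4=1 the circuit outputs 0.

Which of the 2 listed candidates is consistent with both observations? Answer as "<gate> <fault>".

M7 stuck-at-0

Evaluate each candidate on input x1=1, x2=0, x3=1, x4=1:
  M7 stuck-at-0: M1=1, M2=0, M3=1, M4=1, M5=0, M6=1, M7=0 [stuck-at-0], M8=0 → 0 — matches
  M8 stuck-at-1: M1=1, M2=0, M3=1, M4=1, M5=0, M6=1, M7=0, M8=1 [stuck-at-1] → 1 — eliminated
Only M7 stuck-at-0 reproduces the observed 0.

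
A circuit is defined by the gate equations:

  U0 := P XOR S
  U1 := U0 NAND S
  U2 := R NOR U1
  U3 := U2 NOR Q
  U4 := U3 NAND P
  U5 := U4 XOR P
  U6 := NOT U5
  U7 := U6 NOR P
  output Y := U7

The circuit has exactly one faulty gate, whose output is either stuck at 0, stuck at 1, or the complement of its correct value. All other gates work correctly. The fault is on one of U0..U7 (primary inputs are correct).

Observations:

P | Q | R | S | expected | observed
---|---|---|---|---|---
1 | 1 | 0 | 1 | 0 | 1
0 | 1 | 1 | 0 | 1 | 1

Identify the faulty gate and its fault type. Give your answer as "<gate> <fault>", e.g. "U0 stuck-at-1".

Fault-free values for test 1 (P=1, Q=1, R=0, S=1): U0=0, U1=1, U2=0, U3=0, U4=1, U5=0, U6=1, U7=0, giving Y=0. Observed 1.
Test 1: faults giving observed 1 are {U7 stuck-at-1, U7 inverted output}.
Test 2 (P=0, Q=1, R=1, S=0): fault-free U0=0, U1=1, U2=0, U3=0, U4=1, U5=1, U6=0, U7=1 → 1; observed 1. Eliminates U7 inverted output.
Only U7 stuck-at-1 is consistent with every test.

U7 stuck-at-1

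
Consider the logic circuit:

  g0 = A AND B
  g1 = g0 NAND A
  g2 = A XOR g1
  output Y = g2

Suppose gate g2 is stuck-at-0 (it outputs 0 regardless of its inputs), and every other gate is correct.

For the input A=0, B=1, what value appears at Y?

Propagate with g2 forced: g0=0, g1=1, g2=0 [stuck-at-0].
So Y = 0. (Without the fault it would be 1.)

0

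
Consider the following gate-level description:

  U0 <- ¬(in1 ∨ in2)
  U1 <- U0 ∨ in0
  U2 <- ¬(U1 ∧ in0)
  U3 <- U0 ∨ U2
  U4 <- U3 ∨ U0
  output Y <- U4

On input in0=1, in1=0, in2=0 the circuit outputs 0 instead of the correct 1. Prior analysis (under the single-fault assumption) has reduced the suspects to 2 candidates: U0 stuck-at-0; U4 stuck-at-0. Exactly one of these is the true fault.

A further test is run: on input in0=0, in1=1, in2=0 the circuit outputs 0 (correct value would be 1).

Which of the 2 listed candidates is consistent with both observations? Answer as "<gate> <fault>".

U4 stuck-at-0

Evaluate each candidate on input in0=0, in1=1, in2=0:
  U0 stuck-at-0: U0=0 [stuck-at-0], U1=0, U2=1, U3=1, U4=1 → 1 — eliminated
  U4 stuck-at-0: U0=0, U1=0, U2=1, U3=1, U4=0 [stuck-at-0] → 0 — matches
Only U4 stuck-at-0 reproduces the observed 0.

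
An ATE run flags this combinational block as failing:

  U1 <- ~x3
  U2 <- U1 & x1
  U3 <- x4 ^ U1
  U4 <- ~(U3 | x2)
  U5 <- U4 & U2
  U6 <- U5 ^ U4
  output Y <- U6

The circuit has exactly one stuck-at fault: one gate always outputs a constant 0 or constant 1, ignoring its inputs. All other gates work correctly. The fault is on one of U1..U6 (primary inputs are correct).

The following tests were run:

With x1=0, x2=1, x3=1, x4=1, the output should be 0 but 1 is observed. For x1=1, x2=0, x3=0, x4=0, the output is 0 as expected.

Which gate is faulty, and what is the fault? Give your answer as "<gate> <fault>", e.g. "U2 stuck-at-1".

Fault-free values for test 1 (x1=0, x2=1, x3=1, x4=1): U1=0, U2=0, U3=1, U4=0, U5=0, U6=0, giving Y=0. Observed 1.
Test 1: faults giving observed 1 are {U4 stuck-at-1, U5 stuck-at-1, U6 stuck-at-1}.
Test 2 (x1=1, x2=0, x3=0, x4=0): fault-free U1=1, U2=1, U3=1, U4=0, U5=0, U6=0 → 0; observed 0. Eliminates U5 stuck-at-1, U6 stuck-at-1.
Only U4 stuck-at-1 is consistent with every test.

U4 stuck-at-1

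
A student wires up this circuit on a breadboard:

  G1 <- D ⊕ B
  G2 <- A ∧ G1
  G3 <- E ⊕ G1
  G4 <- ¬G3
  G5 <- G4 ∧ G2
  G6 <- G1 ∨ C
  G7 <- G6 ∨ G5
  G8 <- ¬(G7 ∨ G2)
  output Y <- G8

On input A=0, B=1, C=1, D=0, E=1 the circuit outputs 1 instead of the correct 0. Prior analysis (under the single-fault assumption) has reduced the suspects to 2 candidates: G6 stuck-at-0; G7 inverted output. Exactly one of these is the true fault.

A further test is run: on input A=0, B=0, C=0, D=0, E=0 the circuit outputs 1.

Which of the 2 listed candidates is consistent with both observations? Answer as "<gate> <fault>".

G6 stuck-at-0

Evaluate each candidate on input A=0, B=0, C=0, D=0, E=0:
  G6 stuck-at-0: G1=0, G2=0, G3=0, G4=1, G5=0, G6=0 [stuck-at-0], G7=0, G8=1 → 1 — matches
  G7 inverted output: G1=0, G2=0, G3=0, G4=1, G5=0, G6=0, G7=1 [inverted output], G8=0 → 0 — eliminated
Only G6 stuck-at-0 reproduces the observed 1.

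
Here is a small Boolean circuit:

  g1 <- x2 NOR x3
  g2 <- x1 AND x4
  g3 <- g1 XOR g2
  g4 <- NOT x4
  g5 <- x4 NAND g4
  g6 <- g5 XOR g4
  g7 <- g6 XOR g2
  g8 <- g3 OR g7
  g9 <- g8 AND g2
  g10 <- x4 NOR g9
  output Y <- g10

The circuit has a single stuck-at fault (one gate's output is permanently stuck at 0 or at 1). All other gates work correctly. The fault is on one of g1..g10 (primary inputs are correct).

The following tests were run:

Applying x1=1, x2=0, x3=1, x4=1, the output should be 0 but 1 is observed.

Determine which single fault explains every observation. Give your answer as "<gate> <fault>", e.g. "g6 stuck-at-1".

g10 stuck-at-1

Fault-free values for test 1 (x1=1, x2=0, x3=1, x4=1): g1=0, g2=1, g3=1, g4=0, g5=1, g6=1, g7=0, g8=1, g9=1, g10=0, giving Y=0. Observed 1.
Test 1: faults giving observed 1 are {g10 stuck-at-1}.
Only g10 stuck-at-1 is consistent with every test.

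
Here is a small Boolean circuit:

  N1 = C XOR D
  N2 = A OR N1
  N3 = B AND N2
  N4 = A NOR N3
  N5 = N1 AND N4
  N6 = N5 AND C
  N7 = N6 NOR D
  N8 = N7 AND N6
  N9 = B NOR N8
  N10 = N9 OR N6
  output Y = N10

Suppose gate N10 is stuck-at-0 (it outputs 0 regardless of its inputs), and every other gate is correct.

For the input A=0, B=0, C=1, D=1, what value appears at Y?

0

Propagate with N10 forced: N1=0, N2=0, N3=0, N4=1, N5=0, N6=0, N7=0, N8=0, N9=1, N10=0 [stuck-at-0].
So Y = 0. (Without the fault it would be 1.)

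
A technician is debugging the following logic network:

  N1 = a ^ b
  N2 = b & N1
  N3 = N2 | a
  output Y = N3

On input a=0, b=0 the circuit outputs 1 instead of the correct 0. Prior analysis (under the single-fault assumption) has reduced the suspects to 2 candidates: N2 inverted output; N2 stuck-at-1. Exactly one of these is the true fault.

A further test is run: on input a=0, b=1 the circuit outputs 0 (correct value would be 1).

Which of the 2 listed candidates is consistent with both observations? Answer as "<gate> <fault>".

N2 inverted output

Evaluate each candidate on input a=0, b=1:
  N2 inverted output: N1=1, N2=0 [inverted output], N3=0 → 0 — matches
  N2 stuck-at-1: N1=1, N2=1 [stuck-at-1], N3=1 → 1 — eliminated
Only N2 inverted output reproduces the observed 0.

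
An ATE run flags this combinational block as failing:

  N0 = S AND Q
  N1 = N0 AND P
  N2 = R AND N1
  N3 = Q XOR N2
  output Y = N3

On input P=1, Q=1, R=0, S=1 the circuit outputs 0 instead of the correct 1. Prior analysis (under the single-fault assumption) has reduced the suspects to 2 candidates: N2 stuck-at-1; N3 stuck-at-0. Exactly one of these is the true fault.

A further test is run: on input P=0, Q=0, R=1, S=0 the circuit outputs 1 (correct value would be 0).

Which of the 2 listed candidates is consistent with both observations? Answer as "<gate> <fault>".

Evaluate each candidate on input P=0, Q=0, R=1, S=0:
  N2 stuck-at-1: N0=0, N1=0, N2=1 [stuck-at-1], N3=1 → 1 — matches
  N3 stuck-at-0: N0=0, N1=0, N2=0, N3=0 [stuck-at-0] → 0 — eliminated
Only N2 stuck-at-1 reproduces the observed 1.

N2 stuck-at-1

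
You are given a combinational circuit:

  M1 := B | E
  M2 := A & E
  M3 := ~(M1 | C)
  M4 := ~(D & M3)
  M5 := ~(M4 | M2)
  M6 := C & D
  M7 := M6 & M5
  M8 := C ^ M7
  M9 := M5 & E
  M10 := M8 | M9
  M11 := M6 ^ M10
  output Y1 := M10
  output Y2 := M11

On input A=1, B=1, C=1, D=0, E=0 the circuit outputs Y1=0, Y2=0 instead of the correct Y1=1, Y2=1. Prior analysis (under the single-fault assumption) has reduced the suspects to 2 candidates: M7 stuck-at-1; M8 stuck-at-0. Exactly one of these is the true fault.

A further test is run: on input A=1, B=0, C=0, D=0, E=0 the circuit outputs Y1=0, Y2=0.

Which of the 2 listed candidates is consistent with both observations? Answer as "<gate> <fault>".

Evaluate each candidate on input A=1, B=0, C=0, D=0, E=0:
  M7 stuck-at-1: M1=0, M2=0, M3=1, M4=1, M5=0, M6=0, M7=1 [stuck-at-1], M8=1, M9=0, M10=1, M11=1 → Y1=1, Y2=1 — eliminated
  M8 stuck-at-0: M1=0, M2=0, M3=1, M4=1, M5=0, M6=0, M7=0, M8=0 [stuck-at-0], M9=0, M10=0, M11=0 → Y1=0, Y2=0 — matches
Only M8 stuck-at-0 reproduces the observed Y1=0, Y2=0.

M8 stuck-at-0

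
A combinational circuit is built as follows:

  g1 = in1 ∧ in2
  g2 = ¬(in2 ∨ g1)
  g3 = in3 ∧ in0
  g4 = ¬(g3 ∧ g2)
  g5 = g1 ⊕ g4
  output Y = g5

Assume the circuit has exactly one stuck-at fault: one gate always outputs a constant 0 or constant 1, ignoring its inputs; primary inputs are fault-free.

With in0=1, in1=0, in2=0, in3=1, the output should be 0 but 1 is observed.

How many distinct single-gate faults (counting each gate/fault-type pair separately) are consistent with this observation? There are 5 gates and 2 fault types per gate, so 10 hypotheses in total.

Fault-free: g1=0, g2=1, g3=1, g4=0, g5=0 → 0. Observed 1.
  g1 stuck-at-0: output 0 ✗
  g1 stuck-at-1: output 0 ✗
  g2 stuck-at-0: output 1 ✓
  g2 stuck-at-1: output 0 ✗
  g3 stuck-at-0: output 1 ✓
  g3 stuck-at-1: output 0 ✗
  g4 stuck-at-0: output 0 ✗
  g4 stuck-at-1: output 1 ✓
  g5 stuck-at-0: output 0 ✗
  g5 stuck-at-1: output 1 ✓
Consistent faults: {g2 stuck-at-0, g3 stuck-at-0, g4 stuck-at-1, g5 stuck-at-1} — 4 in all.

4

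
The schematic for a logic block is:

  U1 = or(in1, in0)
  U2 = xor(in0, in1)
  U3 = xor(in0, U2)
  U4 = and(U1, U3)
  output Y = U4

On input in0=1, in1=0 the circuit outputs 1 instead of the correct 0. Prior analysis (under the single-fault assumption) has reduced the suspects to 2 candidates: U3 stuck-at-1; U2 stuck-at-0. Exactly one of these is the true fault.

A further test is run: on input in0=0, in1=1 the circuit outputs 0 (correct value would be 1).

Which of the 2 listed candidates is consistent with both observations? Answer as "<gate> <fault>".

Evaluate each candidate on input in0=0, in1=1:
  U3 stuck-at-1: U1=1, U2=1, U3=1 [stuck-at-1], U4=1 → 1 — eliminated
  U2 stuck-at-0: U1=1, U2=0 [stuck-at-0], U3=0, U4=0 → 0 — matches
Only U2 stuck-at-0 reproduces the observed 0.

U2 stuck-at-0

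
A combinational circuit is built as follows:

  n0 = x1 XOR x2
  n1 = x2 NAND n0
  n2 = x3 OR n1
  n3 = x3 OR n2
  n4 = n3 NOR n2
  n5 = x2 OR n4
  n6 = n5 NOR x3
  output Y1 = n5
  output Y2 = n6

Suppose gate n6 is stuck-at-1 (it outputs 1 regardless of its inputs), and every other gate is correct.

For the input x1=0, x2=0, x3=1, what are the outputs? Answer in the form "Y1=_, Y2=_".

Y1=0, Y2=1

Propagate with n6 forced: n0=0, n1=1, n2=1, n3=1, n4=0, n5=0, n6=1 [stuck-at-1].
So the outputs are Y1=0, Y2=1. (Without the fault they would be Y1=0, Y2=0.)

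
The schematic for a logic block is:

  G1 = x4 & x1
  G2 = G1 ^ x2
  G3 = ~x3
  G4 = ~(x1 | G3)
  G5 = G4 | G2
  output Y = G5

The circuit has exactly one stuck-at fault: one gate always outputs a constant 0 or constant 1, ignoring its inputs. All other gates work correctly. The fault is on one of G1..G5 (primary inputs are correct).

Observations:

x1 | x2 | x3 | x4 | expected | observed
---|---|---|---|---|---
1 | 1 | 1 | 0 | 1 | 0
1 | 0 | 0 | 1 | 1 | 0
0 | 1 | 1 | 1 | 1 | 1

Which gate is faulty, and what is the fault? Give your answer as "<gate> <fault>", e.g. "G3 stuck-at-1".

G2 stuck-at-0

Fault-free values for test 1 (x1=1, x2=1, x3=1, x4=0): G1=0, G2=1, G3=0, G4=0, G5=1, giving Y=1. Observed 0.
Test 1: faults giving observed 0 are {G1 stuck-at-1, G2 stuck-at-0, G5 stuck-at-0}.
Test 2 (x1=1, x2=0, x3=0, x4=1): fault-free G1=1, G2=1, G3=1, G4=0, G5=1 → 1; observed 0. Eliminates G1 stuck-at-1.
Test 3 (x1=0, x2=1, x3=1, x4=1): fault-free G1=0, G2=1, G3=0, G4=1, G5=1 → 1; observed 1. Eliminates G5 stuck-at-0.
Only G2 stuck-at-0 is consistent with every test.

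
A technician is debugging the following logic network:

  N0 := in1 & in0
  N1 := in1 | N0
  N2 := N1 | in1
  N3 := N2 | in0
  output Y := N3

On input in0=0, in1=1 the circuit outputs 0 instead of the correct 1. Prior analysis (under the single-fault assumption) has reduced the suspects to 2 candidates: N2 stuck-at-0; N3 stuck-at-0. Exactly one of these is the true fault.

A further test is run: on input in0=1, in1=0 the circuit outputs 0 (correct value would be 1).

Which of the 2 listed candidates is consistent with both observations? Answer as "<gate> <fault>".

Evaluate each candidate on input in0=1, in1=0:
  N2 stuck-at-0: N0=0, N1=0, N2=0 [stuck-at-0], N3=1 → 1 — eliminated
  N3 stuck-at-0: N0=0, N1=0, N2=0, N3=0 [stuck-at-0] → 0 — matches
Only N3 stuck-at-0 reproduces the observed 0.

N3 stuck-at-0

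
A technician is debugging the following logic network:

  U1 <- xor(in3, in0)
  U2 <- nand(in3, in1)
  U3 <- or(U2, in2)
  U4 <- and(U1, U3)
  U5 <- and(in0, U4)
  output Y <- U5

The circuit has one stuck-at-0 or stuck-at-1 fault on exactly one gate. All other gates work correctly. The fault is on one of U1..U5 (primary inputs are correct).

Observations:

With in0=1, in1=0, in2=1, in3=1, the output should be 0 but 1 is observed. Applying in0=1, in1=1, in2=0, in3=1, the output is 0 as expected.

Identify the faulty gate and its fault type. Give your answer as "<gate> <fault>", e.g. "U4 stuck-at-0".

Fault-free values for test 1 (in0=1, in1=0, in2=1, in3=1): U1=0, U2=1, U3=1, U4=0, U5=0, giving Y=0. Observed 1.
Test 1: faults giving observed 1 are {U1 stuck-at-1, U4 stuck-at-1, U5 stuck-at-1}.
Test 2 (in0=1, in1=1, in2=0, in3=1): fault-free U1=0, U2=0, U3=0, U4=0, U5=0 → 0; observed 0. Eliminates U4 stuck-at-1, U5 stuck-at-1.
Only U1 stuck-at-1 is consistent with every test.

U1 stuck-at-1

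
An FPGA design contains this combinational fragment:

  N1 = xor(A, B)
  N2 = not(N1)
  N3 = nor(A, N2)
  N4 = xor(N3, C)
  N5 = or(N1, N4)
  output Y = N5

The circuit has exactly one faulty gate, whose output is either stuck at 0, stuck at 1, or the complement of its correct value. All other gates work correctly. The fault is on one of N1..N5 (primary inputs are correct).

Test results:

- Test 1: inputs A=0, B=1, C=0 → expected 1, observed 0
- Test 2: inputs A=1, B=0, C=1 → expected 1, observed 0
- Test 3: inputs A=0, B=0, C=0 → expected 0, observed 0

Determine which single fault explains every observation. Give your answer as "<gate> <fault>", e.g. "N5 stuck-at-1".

N5 stuck-at-0

Fault-free values for test 1 (A=0, B=1, C=0): N1=1, N2=0, N3=1, N4=1, N5=1, giving Y=1. Observed 0.
Test 1: faults giving observed 0 are {N1 stuck-at-0, N1 inverted output, N5 stuck-at-0, N5 inverted output}.
Test 2 (A=1, B=0, C=1): fault-free N1=1, N2=0, N3=0, N4=1, N5=1 → 1; observed 0. Eliminates N1 stuck-at-0, N1 inverted output.
Test 3 (A=0, B=0, C=0): fault-free N1=0, N2=1, N3=0, N4=0, N5=0 → 0; observed 0. Eliminates N5 inverted output.
Only N5 stuck-at-0 is consistent with every test.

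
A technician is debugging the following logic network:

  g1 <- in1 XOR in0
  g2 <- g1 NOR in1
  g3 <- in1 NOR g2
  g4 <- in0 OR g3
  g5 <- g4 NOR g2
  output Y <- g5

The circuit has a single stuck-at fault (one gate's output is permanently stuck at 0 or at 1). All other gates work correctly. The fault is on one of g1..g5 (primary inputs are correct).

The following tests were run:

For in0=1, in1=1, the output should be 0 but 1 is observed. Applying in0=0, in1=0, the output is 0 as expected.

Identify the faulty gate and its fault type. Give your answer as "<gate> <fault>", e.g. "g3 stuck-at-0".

g4 stuck-at-0

Fault-free values for test 1 (in0=1, in1=1): g1=0, g2=0, g3=0, g4=1, g5=0, giving Y=0. Observed 1.
Test 1: faults giving observed 1 are {g4 stuck-at-0, g5 stuck-at-1}.
Test 2 (in0=0, in1=0): fault-free g1=0, g2=1, g3=0, g4=0, g5=0 → 0; observed 0. Eliminates g5 stuck-at-1.
Only g4 stuck-at-0 is consistent with every test.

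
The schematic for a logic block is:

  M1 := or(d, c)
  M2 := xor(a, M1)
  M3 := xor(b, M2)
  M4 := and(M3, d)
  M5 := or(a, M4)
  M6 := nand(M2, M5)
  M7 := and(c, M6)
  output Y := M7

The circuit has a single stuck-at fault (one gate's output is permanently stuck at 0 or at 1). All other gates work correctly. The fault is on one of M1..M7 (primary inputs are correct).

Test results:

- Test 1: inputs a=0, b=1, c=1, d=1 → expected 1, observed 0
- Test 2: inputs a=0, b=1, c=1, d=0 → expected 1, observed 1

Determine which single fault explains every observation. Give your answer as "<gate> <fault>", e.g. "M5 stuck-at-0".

M3 stuck-at-1

Fault-free values for test 1 (a=0, b=1, c=1, d=1): M1=1, M2=1, M3=0, M4=0, M5=0, M6=1, M7=1, giving Y=1. Observed 0.
Test 1: faults giving observed 0 are {M3 stuck-at-1, M4 stuck-at-1, M5 stuck-at-1, M6 stuck-at-0, M7 stuck-at-0}.
Test 2 (a=0, b=1, c=1, d=0): fault-free M1=1, M2=1, M3=0, M4=0, M5=0, M6=1, M7=1 → 1; observed 1. Eliminates M4 stuck-at-1, M5 stuck-at-1, M6 stuck-at-0, M7 stuck-at-0.
Only M3 stuck-at-1 is consistent with every test.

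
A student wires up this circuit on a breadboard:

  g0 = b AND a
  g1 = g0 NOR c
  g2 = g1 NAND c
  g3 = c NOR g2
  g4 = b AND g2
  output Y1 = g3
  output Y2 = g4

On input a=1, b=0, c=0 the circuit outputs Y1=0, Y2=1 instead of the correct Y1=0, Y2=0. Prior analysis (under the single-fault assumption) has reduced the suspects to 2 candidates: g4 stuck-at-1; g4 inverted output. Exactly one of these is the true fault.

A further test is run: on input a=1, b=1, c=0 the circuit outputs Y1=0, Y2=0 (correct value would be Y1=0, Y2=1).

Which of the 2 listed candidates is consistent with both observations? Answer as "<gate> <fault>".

g4 inverted output

Evaluate each candidate on input a=1, b=1, c=0:
  g4 stuck-at-1: g0=1, g1=0, g2=1, g3=0, g4=1 [stuck-at-1] → Y1=0, Y2=1 — eliminated
  g4 inverted output: g0=1, g1=0, g2=1, g3=0, g4=0 [inverted output] → Y1=0, Y2=0 — matches
Only g4 inverted output reproduces the observed Y1=0, Y2=0.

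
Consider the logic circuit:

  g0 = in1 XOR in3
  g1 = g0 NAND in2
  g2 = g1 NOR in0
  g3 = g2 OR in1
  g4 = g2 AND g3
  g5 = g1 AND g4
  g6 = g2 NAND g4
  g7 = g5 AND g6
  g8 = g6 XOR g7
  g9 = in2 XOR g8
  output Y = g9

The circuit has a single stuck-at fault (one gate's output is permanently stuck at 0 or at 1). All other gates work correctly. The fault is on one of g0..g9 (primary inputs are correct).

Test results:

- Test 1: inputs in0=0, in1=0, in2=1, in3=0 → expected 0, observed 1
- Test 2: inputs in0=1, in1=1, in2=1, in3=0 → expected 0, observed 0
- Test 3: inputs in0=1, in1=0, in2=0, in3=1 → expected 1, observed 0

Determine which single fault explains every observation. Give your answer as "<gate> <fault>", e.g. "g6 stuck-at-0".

g4 stuck-at-1

Fault-free values for test 1 (in0=0, in1=0, in2=1, in3=0): g0=0, g1=1, g2=0, g3=0, g4=0, g5=0, g6=1, g7=0, g8=1, g9=0, giving Y=0. Observed 1.
Test 1: faults giving observed 1 are {g0 stuck-at-1, g1 stuck-at-0, g2 stuck-at-1, g4 stuck-at-1, g5 stuck-at-1, g6 stuck-at-0, g7 stuck-at-1, g8 stuck-at-0, g9 stuck-at-1}.
Test 2 (in0=1, in1=1, in2=1, in3=0): fault-free g0=1, g1=0, g2=0, g3=1, g4=0, g5=0, g6=1, g7=0, g8=1, g9=0 → 0; observed 0. Eliminates g2 stuck-at-1, g5 stuck-at-1, g6 stuck-at-0, g7 stuck-at-1, g8 stuck-at-0, g9 stuck-at-1.
Test 3 (in0=1, in1=0, in2=0, in3=1): fault-free g0=1, g1=1, g2=0, g3=0, g4=0, g5=0, g6=1, g7=0, g8=1, g9=1 → 1; observed 0. Eliminates g0 stuck-at-1, g1 stuck-at-0.
Only g4 stuck-at-1 is consistent with every test.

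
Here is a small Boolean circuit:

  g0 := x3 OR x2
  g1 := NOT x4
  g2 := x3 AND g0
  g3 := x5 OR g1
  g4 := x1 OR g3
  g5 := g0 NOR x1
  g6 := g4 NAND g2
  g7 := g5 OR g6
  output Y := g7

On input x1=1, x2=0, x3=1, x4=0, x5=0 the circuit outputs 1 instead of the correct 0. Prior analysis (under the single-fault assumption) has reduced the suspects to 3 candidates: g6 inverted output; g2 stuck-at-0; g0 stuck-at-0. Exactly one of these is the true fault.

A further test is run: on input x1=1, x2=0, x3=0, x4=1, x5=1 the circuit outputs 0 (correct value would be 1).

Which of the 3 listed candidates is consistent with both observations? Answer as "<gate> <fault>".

Evaluate each candidate on input x1=1, x2=0, x3=0, x4=1, x5=1:
  g6 inverted output: g0=0, g1=0, g2=0, g3=1, g4=1, g5=0, g6=0 [inverted output], g7=0 → 0 — matches
  g2 stuck-at-0: g0=0, g1=0, g2=0 [stuck-at-0], g3=1, g4=1, g5=0, g6=1, g7=1 → 1 — eliminated
  g0 stuck-at-0: g0=0 [stuck-at-0], g1=0, g2=0, g3=1, g4=1, g5=0, g6=1, g7=1 → 1 — eliminated
Only g6 inverted output reproduces the observed 0.

g6 inverted output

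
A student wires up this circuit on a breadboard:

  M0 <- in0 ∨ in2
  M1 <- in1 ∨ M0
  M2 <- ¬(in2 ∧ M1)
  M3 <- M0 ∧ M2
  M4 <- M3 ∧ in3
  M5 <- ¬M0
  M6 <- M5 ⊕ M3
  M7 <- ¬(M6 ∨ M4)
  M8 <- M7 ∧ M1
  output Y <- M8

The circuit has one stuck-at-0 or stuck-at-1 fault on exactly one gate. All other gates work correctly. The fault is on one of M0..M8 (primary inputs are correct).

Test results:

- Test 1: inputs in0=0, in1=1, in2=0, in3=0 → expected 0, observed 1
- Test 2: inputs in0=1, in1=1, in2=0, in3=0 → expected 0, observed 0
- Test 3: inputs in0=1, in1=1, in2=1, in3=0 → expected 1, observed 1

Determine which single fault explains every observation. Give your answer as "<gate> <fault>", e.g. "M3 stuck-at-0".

M5 stuck-at-0

Fault-free values for test 1 (in0=0, in1=1, in2=0, in3=0): M0=0, M1=1, M2=1, M3=0, M4=0, M5=1, M6=1, M7=0, M8=0, giving Y=0. Observed 1.
Test 1: faults giving observed 1 are {M3 stuck-at-1, M5 stuck-at-0, M6 stuck-at-0, M7 stuck-at-1, M8 stuck-at-1}.
Test 2 (in0=1, in1=1, in2=0, in3=0): fault-free M0=1, M1=1, M2=1, M3=1, M4=0, M5=0, M6=1, M7=0, M8=0 → 0; observed 0. Eliminates M6 stuck-at-0, M7 stuck-at-1, M8 stuck-at-1.
Test 3 (in0=1, in1=1, in2=1, in3=0): fault-free M0=1, M1=1, M2=0, M3=0, M4=0, M5=0, M6=0, M7=1, M8=1 → 1; observed 1. Eliminates M3 stuck-at-1.
Only M5 stuck-at-0 is consistent with every test.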